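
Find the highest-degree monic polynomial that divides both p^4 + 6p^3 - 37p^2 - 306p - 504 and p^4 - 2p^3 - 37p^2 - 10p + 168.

p^3 - 37p - 84

Apply the Euclidean algorithm:
  p^4 + 6p^3 - 37p^2 - 306p - 504 = (p^4 - 2p^3 - 37p^2 - 10p + 168) + (8p^3 - 296p - 672)
  p^4 - 2p^3 - 37p^2 - 10p + 168 = ((1/8)p - 1/4)(8p^3 - 296p - 672) + (0)
Last nonzero remainder: 8p^3 - 296p - 672. Dividing through by 8 gives the monic gcd p^3 - 37p - 84.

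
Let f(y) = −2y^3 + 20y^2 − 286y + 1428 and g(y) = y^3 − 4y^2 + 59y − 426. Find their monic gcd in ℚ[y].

Apply the Euclidean algorithm:
  −2y^3 + 20y^2 − 286y + 1428 = (−2)(y^3 − 4y^2 + 59y − 426) + (12y^2 − 168y + 576)
  y^3 − 4y^2 + 59y − 426 = ((1/12)y + 5/6)(12y^2 − 168y + 576) + (151y − 906)
  12y^2 − 168y + 576 = ((12/151)y − 96/151)(151y − 906) + (0)
Last nonzero remainder: 151y − 906. Dividing through by 151 gives the monic gcd y − 6.

y − 6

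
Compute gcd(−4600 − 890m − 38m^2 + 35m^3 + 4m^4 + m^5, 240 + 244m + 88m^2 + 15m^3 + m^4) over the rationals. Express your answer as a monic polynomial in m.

Euclidean algorithm in ℚ[m]:
  m^5 + 4m^4 + 35m^3 − 38m^2 − 890m − 4600 = (m − 11)(m^4 + 15m^3 + 88m^2 + 244m + 240) + (112m^3 + 686m^2 + 1554m − 1960)
  m^4 + 15m^3 + 88m^2 + 244m + 240 = ((1/112)m + 71/896)(112m^3 + 686m^2 + 1554m − 1960) + ((1265/64)m^2 + (8855/64)m + 6325/16)
  112m^3 + 686m^2 + 1554m − 1960 = ((7168/1265)m − 6272/1265)((1265/64)m^2 + (8855/64)m + 6325/16) + (0)
Last nonzero remainder: (1265/64)m^2 + (8855/64)m + 6325/16. Dividing through by 1265/64 gives the monic gcd m^2 + 7m + 20.

20 + 7m + m^2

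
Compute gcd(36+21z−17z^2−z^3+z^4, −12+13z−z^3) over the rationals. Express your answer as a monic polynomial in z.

By polynomial division,
  z^4−z^3−17z^2+21z+36 = (−z+1)(−z^3+13z−12) + (−4z^2−4z+48)
  −z^3+13z−12 = ((1/4)z−1/4)(−4z^2−4z+48) + (0)
Last nonzero remainder: −4z^2−4z+48. Dividing through by −4 gives the monic gcd z^2+z−12.

−12+z+z^2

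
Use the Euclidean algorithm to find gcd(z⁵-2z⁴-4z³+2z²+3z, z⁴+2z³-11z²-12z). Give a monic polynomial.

z³-2z²-3z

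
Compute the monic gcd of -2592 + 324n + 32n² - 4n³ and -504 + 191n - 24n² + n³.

72 - 17n + n²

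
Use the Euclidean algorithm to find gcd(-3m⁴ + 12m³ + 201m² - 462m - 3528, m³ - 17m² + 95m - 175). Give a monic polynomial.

m - 7

Repeated division with remainder:
  -3m⁴ + 12m³ + 201m² - 462m - 3528 = (-3m - 39)(m³ - 17m² + 95m - 175) + (-177m² + 2718m - 10353)
  m³ - 17m² + 95m - 175 = (-(1/177)m + 97/10443)(-177m² + 2718m - 10353) + ((39204/3481)m - 274428/3481)
  -177m² + 2718m - 10353 = (-(205379/13068)m + 1716133/13068)((39204/3481)m - 274428/3481) + (0)
Last nonzero remainder: (39204/3481)m - 274428/3481. Dividing through by 39204/3481 gives the monic gcd m - 7.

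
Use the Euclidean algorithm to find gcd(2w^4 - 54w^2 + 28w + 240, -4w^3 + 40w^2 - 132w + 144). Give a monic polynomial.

w^2 - 7w + 12

Repeated division with remainder:
  2w^4 - 54w^2 + 28w + 240 = (-(1/2)w - 5)(-4w^3 + 40w^2 - 132w + 144) + (80w^2 - 560w + 960)
  -4w^3 + 40w^2 - 132w + 144 = (-(1/20)w + 3/20)(80w^2 - 560w + 960) + (0)
Last nonzero remainder: 80w^2 - 560w + 960. Dividing through by 80 gives the monic gcd w^2 - 7w + 12.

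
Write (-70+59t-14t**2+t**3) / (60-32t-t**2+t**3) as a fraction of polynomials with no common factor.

(-7+t)/(6+t)

Apply the Euclidean algorithm:
  t**3-14t**2+59t-70 = (t**3-t**2-32t+60) + (-13t**2+91t-130)
  t**3-t**2-32t+60 = (-(1/13)t-6/13)(-13t**2+91t-130) + (0)
Last nonzero remainder: -13t**2+91t-130. Dividing through by -13 gives the monic gcd t**2-7t+10.
Cancel t**2-7t+10 from numerator and denominator to get the reduced form.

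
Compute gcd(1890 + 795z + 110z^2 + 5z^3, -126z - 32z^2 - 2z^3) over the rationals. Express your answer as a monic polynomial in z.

63 + 16z + z^2

Repeated division with remainder:
  5z^3 + 110z^2 + 795z + 1890 = (-5/2)(-2z^3 - 32z^2 - 126z) + (30z^2 + 480z + 1890)
  -2z^3 - 32z^2 - 126z = (-(1/15)z)(30z^2 + 480z + 1890) + (0)
Last nonzero remainder: 30z^2 + 480z + 1890. Dividing through by 30 gives the monic gcd z^2 + 16z + 63.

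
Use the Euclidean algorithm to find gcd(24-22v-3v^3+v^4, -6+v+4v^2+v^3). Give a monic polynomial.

-1+v

Repeated division with remainder:
  v^4-3v^3-22v+24 = (v-7)(v^3+4v^2+v-6) + (27v^2-9v-18)
  v^3+4v^2+v-6 = ((1/27)v+13/81)(27v^2-9v-18) + ((28/9)v-28/9)
  27v^2-9v-18 = ((243/28)v+81/14)((28/9)v-28/9) + (0)
Last nonzero remainder: (28/9)v-28/9. Dividing through by 28/9 gives the monic gcd v-1.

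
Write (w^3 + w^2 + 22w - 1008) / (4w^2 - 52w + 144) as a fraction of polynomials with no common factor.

Repeated division with remainder:
  w^3 + w^2 + 22w - 1008 = ((1/4)w + 7/2)(4w^2 - 52w + 144) + (168w - 1512)
  4w^2 - 52w + 144 = ((1/42)w - 2/21)(168w - 1512) + (0)
Last nonzero remainder: 168w - 1512. Dividing through by 168 gives the monic gcd w - 9.
Cancel w - 9 from numerator and denominator to get the reduced form.

(w^2 + 10w + 112)/(4w - 16)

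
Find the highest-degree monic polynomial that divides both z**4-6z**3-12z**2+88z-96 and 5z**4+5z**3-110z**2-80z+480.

z**2+2z-8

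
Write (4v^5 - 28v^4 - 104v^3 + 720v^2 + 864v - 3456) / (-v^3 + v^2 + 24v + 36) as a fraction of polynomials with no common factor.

(-4v^3 + 16v^2 + 80v - 192)/(v + 2)

By polynomial division,
  4v^5 - 28v^4 - 104v^3 + 720v^2 + 864v - 3456 = (-4v^2 + 24v + 32)(-v^3 + v^2 + 24v + 36) + (256v^2 - 768v - 4608)
  -v^3 + v^2 + 24v + 36 = (-(1/256)v - 1/128)(256v^2 - 768v - 4608) + (0)
Last nonzero remainder: 256v^2 - 768v - 4608. Dividing through by 256 gives the monic gcd v^2 - 3v - 18.
Cancel v^2 - 3v - 18 from numerator and denominator to get the reduced form.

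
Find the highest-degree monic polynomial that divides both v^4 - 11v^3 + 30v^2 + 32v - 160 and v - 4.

Euclidean algorithm in ℚ[v]:
  v^4 - 11v^3 + 30v^2 + 32v - 160 = (v^3 - 7v^2 + 2v + 40)(v - 4) + (0)
The last nonzero remainder v - 4 is already monic.

v - 4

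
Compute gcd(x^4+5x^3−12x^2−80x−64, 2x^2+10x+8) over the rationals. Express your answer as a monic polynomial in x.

By polynomial division,
  x^4+5x^3−12x^2−80x−64 = ((1/2)x^2−8)(2x^2+10x+8) + (0)
Last nonzero remainder: 2x^2+10x+8. Dividing through by 2 gives the monic gcd x^2+5x+4.

x^2+5x+4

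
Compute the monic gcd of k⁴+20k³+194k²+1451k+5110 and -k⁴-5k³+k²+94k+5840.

By polynomial division,
  k⁴+20k³+194k²+1451k+5110 = (-1)(-k⁴-5k³+k²+94k+5840) + (15k³+195k²+1545k+10950)
  -k⁴-5k³+k²+94k+5840 = (-(1/15)k+8/15)(15k³+195k²+1545k+10950) + (0)
Last nonzero remainder: 15k³+195k²+1545k+10950. Dividing through by 15 gives the monic gcd k³+13k²+103k+730.

k³+13k²+103k+730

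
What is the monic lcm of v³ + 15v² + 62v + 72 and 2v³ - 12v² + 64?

By polynomial division,
  v³ + 15v² + 62v + 72 = (1/2)(2v³ - 12v² + 64) + (21v² + 62v + 40)
  2v³ - 12v² + 64 = ((2/21)v - 376/441)(21v² + 62v + 40) + ((21632/441)v + 43264/441)
  21v² + 62v + 40 = ((9261/21632)v + 2205/5408)((21632/441)v + 43264/441) + (0)
Last nonzero remainder: (21632/441)v + 43264/441. Dividing through by 21632/441 gives the monic gcd v + 2.
Then lcm(f, g) = f·g / gcd(f, g); expanding and making the result monic gives the answer.

v⁵ + 7v⁴ - 42v³ - 184v² + 416v + 1152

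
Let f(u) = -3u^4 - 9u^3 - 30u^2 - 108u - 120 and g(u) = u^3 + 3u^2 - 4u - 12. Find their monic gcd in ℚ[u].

u + 2

By polynomial division,
  -3u^4 - 9u^3 - 30u^2 - 108u - 120 = (-3u)(u^3 + 3u^2 - 4u - 12) + (-42u^2 - 144u - 120)
  u^3 + 3u^2 - 4u - 12 = (-(1/42)u + 1/98)(-42u^2 - 144u - 120) + (-(264/49)u - 528/49)
  -42u^2 - 144u - 120 = ((343/44)u + 245/22)(-(264/49)u - 528/49) + (0)
Last nonzero remainder: -(264/49)u - 528/49. Dividing through by -264/49 gives the monic gcd u + 2.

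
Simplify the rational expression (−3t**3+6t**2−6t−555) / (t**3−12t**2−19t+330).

(−3t**2+21t−111)/(t**2−17t+66)

By polynomial division,
  −3t**3+6t**2−6t−555 = (−3)(t**3−12t**2−19t+330) + (−30t**2−63t+435)
  t**3−12t**2−19t+330 = (−(1/30)t+47/100)(−30t**2−63t+435) + ((2511/100)t+2511/20)
  −30t**2−63t+435 = (−(1000/837)t+2900/837)((2511/100)t+2511/20) + (0)
Last nonzero remainder: (2511/100)t+2511/20. Dividing through by 2511/100 gives the monic gcd t+5.
Cancel t+5 from numerator and denominator to get the reduced form.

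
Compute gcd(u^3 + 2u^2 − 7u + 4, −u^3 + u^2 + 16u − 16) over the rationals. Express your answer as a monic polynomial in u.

Euclidean algorithm in ℚ[u]:
  u^3 + 2u^2 − 7u + 4 = (−1)(−u^3 + u^2 + 16u − 16) + (3u^2 + 9u − 12)
  −u^3 + u^2 + 16u − 16 = (−(1/3)u + 4/3)(3u^2 + 9u − 12) + (0)
Last nonzero remainder: 3u^2 + 9u − 12. Dividing through by 3 gives the monic gcd u^2 + 3u − 4.

u^2 + 3u − 4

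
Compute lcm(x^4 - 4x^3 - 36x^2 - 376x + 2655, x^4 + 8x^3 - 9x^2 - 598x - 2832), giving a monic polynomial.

Apply the Euclidean algorithm:
  x^4 - 4x^3 - 36x^2 - 376x + 2655 = (x^4 + 8x^3 - 9x^2 - 598x - 2832) + (-12x^3 - 27x^2 + 222x + 5487)
  x^4 + 8x^3 - 9x^2 - 598x - 2832 = (-(1/12)x - 23/48)(-12x^3 - 27x^2 + 222x + 5487) + (-(55/16)x^2 - (275/8)x - 3245/16)
  -12x^3 - 27x^2 + 222x + 5487 = ((192/55)x - 1488/55)(-(55/16)x^2 - (275/8)x - 3245/16) + (0)
Last nonzero remainder: -(55/16)x^2 - (275/8)x - 3245/16. Dividing through by -55/16 gives the monic gcd x^2 + 10x + 59.
Then lcm(f, g) = f·g / gcd(f, g); expanding and making the result monic gives the answer.

x^6 - 6x^5 - 76x^4 - 112x^3 + 5135x^2 + 12738x - 127440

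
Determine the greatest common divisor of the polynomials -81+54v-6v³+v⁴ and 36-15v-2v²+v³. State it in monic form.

9-6v+v²

Repeated division with remainder:
  v⁴-6v³+54v-81 = (v-4)(v³-2v²-15v+36) + (7v²-42v+63)
  v³-2v²-15v+36 = ((1/7)v+4/7)(7v²-42v+63) + (0)
Last nonzero remainder: 7v²-42v+63. Dividing through by 7 gives the monic gcd v²-6v+9.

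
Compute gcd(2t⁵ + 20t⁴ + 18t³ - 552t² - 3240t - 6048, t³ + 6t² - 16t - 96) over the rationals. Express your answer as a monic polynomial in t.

By polynomial division,
  2t⁵ + 20t⁴ + 18t³ - 552t² - 3240t - 6048 = (2t² + 8t + 2)(t³ + 6t² - 16t - 96) + (-244t² - 2440t - 5856)
  t³ + 6t² - 16t - 96 = (-(1/244)t + 1/61)(-244t² - 2440t - 5856) + (0)
Last nonzero remainder: -244t² - 2440t - 5856. Dividing through by -244 gives the monic gcd t² + 10t + 24.

t² + 10t + 24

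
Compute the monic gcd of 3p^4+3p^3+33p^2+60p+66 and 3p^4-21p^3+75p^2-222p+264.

p^2-p+11

Euclidean algorithm in ℚ[p]:
  3p^4+3p^3+33p^2+60p+66 = (3p^4-21p^3+75p^2-222p+264) + (24p^3-42p^2+282p-198)
  3p^4-21p^3+75p^2-222p+264 = ((1/8)p-21/32)(24p^3-42p^2+282p-198) + ((195/16)p^2-(195/16)p+2145/16)
  24p^3-42p^2+282p-198 = ((128/65)p-96/65)((195/16)p^2-(195/16)p+2145/16) + (0)
Last nonzero remainder: (195/16)p^2-(195/16)p+2145/16. Dividing through by 195/16 gives the monic gcd p^2-p+11.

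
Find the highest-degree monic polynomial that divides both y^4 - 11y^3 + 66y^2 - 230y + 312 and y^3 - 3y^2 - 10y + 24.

y - 4

By polynomial division,
  y^4 - 11y^3 + 66y^2 - 230y + 312 = (y - 8)(y^3 - 3y^2 - 10y + 24) + (52y^2 - 334y + 504)
  y^3 - 3y^2 - 10y + 24 = ((1/52)y + 89/1352)(52y^2 - 334y + 504) + ((1551/676)y - 1551/169)
  52y^2 - 334y + 504 = ((35152/1551)y - 28392/517)((1551/676)y - 1551/169) + (0)
Last nonzero remainder: (1551/676)y - 1551/169. Dividing through by 1551/676 gives the monic gcd y - 4.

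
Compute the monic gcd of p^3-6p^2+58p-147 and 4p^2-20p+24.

p-3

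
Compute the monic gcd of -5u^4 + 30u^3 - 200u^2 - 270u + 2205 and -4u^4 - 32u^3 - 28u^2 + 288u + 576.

Euclidean algorithm in ℚ[u]:
  -5u^4 + 30u^3 - 200u^2 - 270u + 2205 = (5/4)(-4u^4 - 32u^3 - 28u^2 + 288u + 576) + (70u^3 - 165u^2 - 630u + 1485)
  -4u^4 - 32u^3 - 28u^2 + 288u + 576 = (-(2/35)u - 29/49)(70u^3 - 165u^2 - 630u + 1485) + (-(7921/49)u^2 + 71289/49)
  70u^3 - 165u^2 - 630u + 1485 = (-(3430/7921)u + 8085/7921)(-(7921/49)u^2 + 71289/49) + (0)
Last nonzero remainder: -(7921/49)u^2 + 71289/49. Dividing through by -7921/49 gives the monic gcd u^2 - 9.

u^2 - 9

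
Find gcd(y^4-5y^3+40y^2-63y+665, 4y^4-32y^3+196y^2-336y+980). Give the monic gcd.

Euclidean algorithm in ℚ[y]:
  y^4-5y^3+40y^2-63y+665 = (1/4)(4y^4-32y^3+196y^2-336y+980) + (3y^3-9y^2+21y+420)
  4y^4-32y^3+196y^2-336y+980 = ((4/3)y-20/3)(3y^3-9y^2+21y+420) + (108y^2-756y+3780)
  3y^3-9y^2+21y+420 = ((1/36)y+1/9)(108y^2-756y+3780) + (0)
Last nonzero remainder: 108y^2-756y+3780. Dividing through by 108 gives the monic gcd y^2-7y+35.

y^2-7y+35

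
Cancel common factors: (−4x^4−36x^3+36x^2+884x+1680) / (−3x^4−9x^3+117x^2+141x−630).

By polynomial division,
  −4x^4−36x^3+36x^2+884x+1680 = (4/3)(−3x^4−9x^3+117x^2+141x−630) + (−24x^3−120x^2+696x+2520)
  −3x^4−9x^3+117x^2+141x−630 = ((1/8)x−1/4)(−24x^3−120x^2+696x+2520) + (0)
Last nonzero remainder: −24x^3−120x^2+696x+2520. Dividing through by −24 gives the monic gcd x^3+5x^2−29x−105.
Cancel x^3+5x^2−29x−105 from numerator and denominator to get the reduced form.

(4x+16)/(3x−6)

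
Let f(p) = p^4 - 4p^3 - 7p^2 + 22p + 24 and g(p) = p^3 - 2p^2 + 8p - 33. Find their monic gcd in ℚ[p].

Repeated division with remainder:
  p^4 - 4p^3 - 7p^2 + 22p + 24 = (p - 2)(p^3 - 2p^2 + 8p - 33) + (-19p^2 + 71p - 42)
  p^3 - 2p^2 + 8p - 33 = (-(1/19)p - 33/361)(-19p^2 + 71p - 42) + ((4433/361)p - 13299/361)
  -19p^2 + 71p - 42 = (-(6859/4433)p + 5054/4433)((4433/361)p - 13299/361) + (0)
Last nonzero remainder: (4433/361)p - 13299/361. Dividing through by 4433/361 gives the monic gcd p - 3.

p - 3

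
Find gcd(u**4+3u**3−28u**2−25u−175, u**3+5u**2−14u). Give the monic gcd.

Repeated division with remainder:
  u**4+3u**3−28u**2−25u−175 = (u−2)(u**3+5u**2−14u) + (−4u**2−53u−175)
  u**3+5u**2−14u = (−(1/4)u+33/16)(−4u**2−53u−175) + ((825/16)u+5775/16)
  −4u**2−53u−175 = (−(64/825)u−16/33)((825/16)u+5775/16) + (0)
Last nonzero remainder: (825/16)u+5775/16. Dividing through by 825/16 gives the monic gcd u+7.

u+7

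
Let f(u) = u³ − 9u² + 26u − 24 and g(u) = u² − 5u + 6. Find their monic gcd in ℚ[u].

Apply the Euclidean algorithm:
  u³ − 9u² + 26u − 24 = (u − 4)(u² − 5u + 6) + (0)
The last nonzero remainder u² − 5u + 6 is already monic.

u² − 5u + 6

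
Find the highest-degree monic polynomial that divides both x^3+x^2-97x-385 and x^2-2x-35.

x+5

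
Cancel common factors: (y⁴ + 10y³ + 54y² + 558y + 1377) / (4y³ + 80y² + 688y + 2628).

(y³ + y² + 45y + 153)/(4y² + 44y + 292)

Apply the Euclidean algorithm:
  y⁴ + 10y³ + 54y² + 558y + 1377 = ((1/4)y - 5/2)(4y³ + 80y² + 688y + 2628) + (82y² + 1621y + 7947)
  4y³ + 80y² + 688y + 2628 = ((2/41)y + 19/1681)(82y² + 1621y + 7947) + ((474075/1681)y + 4266675/1681)
  82y² + 1621y + 7947 = ((137842/474075)y + 1484323/474075)((474075/1681)y + 4266675/1681) + (0)
Last nonzero remainder: (474075/1681)y + 4266675/1681. Dividing through by 474075/1681 gives the monic gcd y + 9.
Cancel y + 9 from numerator and denominator to get the reduced form.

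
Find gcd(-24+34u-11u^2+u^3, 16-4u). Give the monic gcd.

Repeated division with remainder:
  u^3-11u^2+34u-24 = (-(1/4)u^2+(7/4)u-3/2)(-4u+16) + (0)
Last nonzero remainder: -4u+16. Dividing through by -4 gives the monic gcd u-4.

-4+u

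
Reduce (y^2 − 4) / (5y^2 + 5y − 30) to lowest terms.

(y + 2)/(5y + 15)

Repeated division with remainder:
  y^2 − 4 = (1/5)(5y^2 + 5y − 30) + (−y + 2)
  5y^2 + 5y − 30 = (−5y − 15)(−y + 2) + (0)
Last nonzero remainder: −y + 2. Dividing through by −1 gives the monic gcd y − 2.
Cancel y − 2 from numerator and denominator to get the reduced form.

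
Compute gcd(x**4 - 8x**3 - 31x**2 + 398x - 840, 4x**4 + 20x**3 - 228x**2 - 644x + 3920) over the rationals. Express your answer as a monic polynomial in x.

By polynomial division,
  x**4 - 8x**3 - 31x**2 + 398x - 840 = (1/4)(4x**4 + 20x**3 - 228x**2 - 644x + 3920) + (-13x**3 + 26x**2 + 559x - 1820)
  4x**4 + 20x**3 - 228x**2 - 644x + 3920 = (-(4/13)x - 28/13)(-13x**3 + 26x**2 + 559x - 1820) + (0)
Last nonzero remainder: -13x**3 + 26x**2 + 559x - 1820. Dividing through by -13 gives the monic gcd x**3 - 2x**2 - 43x + 140.

x**3 - 2x**2 - 43x + 140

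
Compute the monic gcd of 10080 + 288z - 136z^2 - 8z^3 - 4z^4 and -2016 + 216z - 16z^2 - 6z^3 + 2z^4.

-36 + z^2

Repeated division with remainder:
  -4z^4 - 8z^3 - 136z^2 + 288z + 10080 = (-2)(2z^4 - 6z^3 - 16z^2 + 216z - 2016) + (-20z^3 - 168z^2 + 720z + 6048)
  2z^4 - 6z^3 - 16z^2 + 216z - 2016 = (-(1/10)z + 57/50)(-20z^3 - 168z^2 + 720z + 6048) + ((6188/25)z^2 - 222768/25)
  -20z^3 - 168z^2 + 720z + 6048 = (-(125/1547)z - 150/221)((6188/25)z^2 - 222768/25) + (0)
Last nonzero remainder: (6188/25)z^2 - 222768/25. Dividing through by 6188/25 gives the monic gcd z^2 - 36.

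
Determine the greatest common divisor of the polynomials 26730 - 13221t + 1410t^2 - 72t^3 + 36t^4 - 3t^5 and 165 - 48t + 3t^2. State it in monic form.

Euclidean algorithm in ℚ[t]:
  -3t^5 + 36t^4 - 72t^3 + 1410t^2 - 13221t + 26730 = (-t^3 - 4t^2 - 33t + 162)(3t^2 - 48t + 165) + (0)
Last nonzero remainder: 3t^2 - 48t + 165. Dividing through by 3 gives the monic gcd t^2 - 16t + 55.

55 - 16t + t^2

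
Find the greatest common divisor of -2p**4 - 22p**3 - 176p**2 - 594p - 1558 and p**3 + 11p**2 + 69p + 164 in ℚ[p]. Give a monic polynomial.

Repeated division with remainder:
  -2p**4 - 22p**3 - 176p**2 - 594p - 1558 = (-2p)(p**3 + 11p**2 + 69p + 164) + (-38p**2 - 266p - 1558)
  p**3 + 11p**2 + 69p + 164 = (-(1/38)p - 2/19)(-38p**2 - 266p - 1558) + (0)
Last nonzero remainder: -38p**2 - 266p - 1558. Dividing through by -38 gives the monic gcd p**2 + 7p + 41.

p**2 + 7p + 41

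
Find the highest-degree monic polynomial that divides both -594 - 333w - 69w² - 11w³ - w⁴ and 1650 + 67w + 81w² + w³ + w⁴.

33 + 2w + w²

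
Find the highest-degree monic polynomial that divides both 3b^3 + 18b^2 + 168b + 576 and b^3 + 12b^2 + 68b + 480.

Euclidean algorithm in ℚ[b]:
  3b^3 + 18b^2 + 168b + 576 = (3)(b^3 + 12b^2 + 68b + 480) + (−18b^2 − 36b − 864)
  b^3 + 12b^2 + 68b + 480 = (−(1/18)b − 5/9)(−18b^2 − 36b − 864) + (0)
Last nonzero remainder: −18b^2 − 36b − 864. Dividing through by −18 gives the monic gcd b^2 + 2b + 48.

b^2 + 2b + 48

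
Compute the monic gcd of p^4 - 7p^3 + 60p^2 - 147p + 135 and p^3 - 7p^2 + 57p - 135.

p^2 - 4p + 45

Apply the Euclidean algorithm:
  p^4 - 7p^3 + 60p^2 - 147p + 135 = (p)(p^3 - 7p^2 + 57p - 135) + (3p^2 - 12p + 135)
  p^3 - 7p^2 + 57p - 135 = ((1/3)p - 1)(3p^2 - 12p + 135) + (0)
Last nonzero remainder: 3p^2 - 12p + 135. Dividing through by 3 gives the monic gcd p^2 - 4p + 45.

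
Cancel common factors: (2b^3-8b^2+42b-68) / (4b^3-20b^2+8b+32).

(b^2-2b+17)/(2b^2-6b-8)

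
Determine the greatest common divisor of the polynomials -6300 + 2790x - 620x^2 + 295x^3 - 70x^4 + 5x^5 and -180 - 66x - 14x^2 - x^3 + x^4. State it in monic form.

Euclidean algorithm in ℚ[x]:
  5x^5 - 70x^4 + 295x^3 - 620x^2 + 2790x - 6300 = (5x - 65)(x^4 - x^3 - 14x^2 - 66x - 180) + (300x^3 - 1200x^2 - 600x - 18000)
  x^4 - x^3 - 14x^2 - 66x - 180 = ((1/300)x + 1/100)(300x^3 - 1200x^2 - 600x - 18000) + (0)
Last nonzero remainder: 300x^3 - 1200x^2 - 600x - 18000. Dividing through by 300 gives the monic gcd x^3 - 4x^2 - 2x - 60.

-60 - 2x - 4x^2 + x^3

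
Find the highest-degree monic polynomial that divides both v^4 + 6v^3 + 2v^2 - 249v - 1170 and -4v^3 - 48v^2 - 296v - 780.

v^3 + 12v^2 + 74v + 195

Euclidean algorithm in ℚ[v]:
  v^4 + 6v^3 + 2v^2 - 249v - 1170 = (-(1/4)v + 3/2)(-4v^3 - 48v^2 - 296v - 780) + (0)
Last nonzero remainder: -4v^3 - 48v^2 - 296v - 780. Dividing through by -4 gives the monic gcd v^3 + 12v^2 + 74v + 195.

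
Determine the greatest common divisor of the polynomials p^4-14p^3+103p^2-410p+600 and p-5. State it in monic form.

Apply the Euclidean algorithm:
  p^4-14p^3+103p^2-410p+600 = (p^3-9p^2+58p-120)(p-5) + (0)
The last nonzero remainder p-5 is already monic.

p-5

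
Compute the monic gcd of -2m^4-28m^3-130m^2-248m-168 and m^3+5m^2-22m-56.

m^2+9m+14

Repeated division with remainder:
  -2m^4-28m^3-130m^2-248m-168 = (-2m-18)(m^3+5m^2-22m-56) + (-84m^2-756m-1176)
  m^3+5m^2-22m-56 = (-(1/84)m+1/21)(-84m^2-756m-1176) + (0)
Last nonzero remainder: -84m^2-756m-1176. Dividing through by -84 gives the monic gcd m^2+9m+14.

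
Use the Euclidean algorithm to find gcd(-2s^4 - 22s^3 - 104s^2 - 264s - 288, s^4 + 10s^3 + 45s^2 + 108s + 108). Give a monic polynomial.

s^3 + 7s^2 + 24s + 36

Repeated division with remainder:
  -2s^4 - 22s^3 - 104s^2 - 264s - 288 = (-2)(s^4 + 10s^3 + 45s^2 + 108s + 108) + (-2s^3 - 14s^2 - 48s - 72)
  s^4 + 10s^3 + 45s^2 + 108s + 108 = (-(1/2)s - 3/2)(-2s^3 - 14s^2 - 48s - 72) + (0)
Last nonzero remainder: -2s^3 - 14s^2 - 48s - 72. Dividing through by -2 gives the monic gcd s^3 + 7s^2 + 24s + 36.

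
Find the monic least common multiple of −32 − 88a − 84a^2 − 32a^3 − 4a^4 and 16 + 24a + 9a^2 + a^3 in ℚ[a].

Euclidean algorithm in ℚ[a]:
  −4a^4 − 32a^3 − 84a^2 − 88a − 32 = (−4a + 4)(a^3 + 9a^2 + 24a + 16) + (−24a^2 − 120a − 96)
  a^3 + 9a^2 + 24a + 16 = (−(1/24)a − 1/6)(−24a^2 − 120a − 96) + (0)
Last nonzero remainder: −24a^2 − 120a − 96. Dividing through by −24 gives the monic gcd a^2 + 5a + 4.
Then lcm(f, g) = f·g / gcd(f, g); expanding and making the result monic gives the answer.

32 + 96a + 106a^2 + 53a^3 + 12a^4 + a^5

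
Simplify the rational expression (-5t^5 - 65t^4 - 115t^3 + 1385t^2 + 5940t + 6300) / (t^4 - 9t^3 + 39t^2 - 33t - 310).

(-5t^3 - 80t^2 - 405t - 630)/(t^2 - 6t + 31)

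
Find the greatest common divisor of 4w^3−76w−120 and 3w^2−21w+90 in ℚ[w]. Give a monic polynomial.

1

Repeated division with remainder:
  4w^3−76w−120 = ((4/3)w+28/3)(3w^2−21w+90) + (−960)
  3w^2−21w+90 = (−(1/320)w^2+(7/320)w−3/32)(−960) + (0)
The last nonzero remainder is the constant −960, so the polynomials are coprime and gcd = 1.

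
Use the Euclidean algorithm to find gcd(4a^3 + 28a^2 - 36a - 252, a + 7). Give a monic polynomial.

Apply the Euclidean algorithm:
  4a^3 + 28a^2 - 36a - 252 = (4a^2 - 36)(a + 7) + (0)
The last nonzero remainder a + 7 is already monic.

a + 7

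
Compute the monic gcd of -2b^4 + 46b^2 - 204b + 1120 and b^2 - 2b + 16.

b^2 - 2b + 16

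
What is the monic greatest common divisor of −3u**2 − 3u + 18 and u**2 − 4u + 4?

u − 2

Euclidean algorithm in ℚ[u]:
  −3u**2 − 3u + 18 = (−3)(u**2 − 4u + 4) + (−15u + 30)
  u**2 − 4u + 4 = (−(1/15)u + 2/15)(−15u + 30) + (0)
Last nonzero remainder: −15u + 30. Dividing through by −15 gives the monic gcd u − 2.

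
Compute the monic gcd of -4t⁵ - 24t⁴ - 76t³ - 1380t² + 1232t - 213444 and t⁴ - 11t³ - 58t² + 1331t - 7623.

Repeated division with remainder:
  -4t⁵ - 24t⁴ - 76t³ - 1380t² + 1232t - 213444 = (-4t - 68)(t⁴ - 11t³ - 58t² + 1331t - 7623) + (-1056t³ + 61248t - 731808)
  t⁴ - 11t³ - 58t² + 1331t - 7623 = (-(1/1056)t + 1/96)(-1056t³ + 61248t - 731808) + (0)
Last nonzero remainder: -1056t³ + 61248t - 731808. Dividing through by -1056 gives the monic gcd t³ - 58t + 693.

t³ - 58t + 693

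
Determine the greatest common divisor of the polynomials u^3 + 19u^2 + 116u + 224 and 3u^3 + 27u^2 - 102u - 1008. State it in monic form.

u^2 + 15u + 56

Repeated division with remainder:
  u^3 + 19u^2 + 116u + 224 = (1/3)(3u^3 + 27u^2 - 102u - 1008) + (10u^2 + 150u + 560)
  3u^3 + 27u^2 - 102u - 1008 = ((3/10)u - 9/5)(10u^2 + 150u + 560) + (0)
Last nonzero remainder: 10u^2 + 150u + 560. Dividing through by 10 gives the monic gcd u^2 + 15u + 56.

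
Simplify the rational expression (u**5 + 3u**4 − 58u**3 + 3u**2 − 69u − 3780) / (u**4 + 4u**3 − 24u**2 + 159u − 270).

(u**2 − 3u − 28)/(u − 2)

By polynomial division,
  u**5 + 3u**4 − 58u**3 + 3u**2 − 69u − 3780 = (u − 1)(u**4 + 4u**3 − 24u**2 + 159u − 270) + (−30u**3 − 180u**2 + 360u − 4050)
  u**4 + 4u**3 − 24u**2 + 159u − 270 = (−(1/30)u + 1/15)(−30u**3 − 180u**2 + 360u − 4050) + (0)
Last nonzero remainder: −30u**3 − 180u**2 + 360u − 4050. Dividing through by −30 gives the monic gcd u**3 + 6u**2 − 12u + 135.
Cancel u**3 + 6u**2 − 12u + 135 from numerator and denominator to get the reduced form.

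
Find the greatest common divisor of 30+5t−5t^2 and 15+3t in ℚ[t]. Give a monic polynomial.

Repeated division with remainder:
  −5t^2+5t+30 = (−(5/3)t+10)(3t+15) + (−120)
  3t+15 = (−(1/40)t−1/8)(−120) + (0)
The last nonzero remainder is the constant −120, so the polynomials are coprime and gcd = 1.

1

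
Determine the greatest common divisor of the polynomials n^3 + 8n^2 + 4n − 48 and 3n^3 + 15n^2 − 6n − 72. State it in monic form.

Euclidean algorithm in ℚ[n]:
  n^3 + 8n^2 + 4n − 48 = (1/3)(3n^3 + 15n^2 − 6n − 72) + (3n^2 + 6n − 24)
  3n^3 + 15n^2 − 6n − 72 = (n + 3)(3n^2 + 6n − 24) + (0)
Last nonzero remainder: 3n^2 + 6n − 24. Dividing through by 3 gives the monic gcd n^2 + 2n − 8.

n^2 + 2n − 8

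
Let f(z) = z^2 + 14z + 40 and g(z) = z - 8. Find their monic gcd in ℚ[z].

Apply the Euclidean algorithm:
  z^2 + 14z + 40 = (z + 22)(z - 8) + (216)
  z - 8 = ((1/216)z - 1/27)(216) + (0)
The last nonzero remainder is the constant 216, so the polynomials are coprime and gcd = 1.

1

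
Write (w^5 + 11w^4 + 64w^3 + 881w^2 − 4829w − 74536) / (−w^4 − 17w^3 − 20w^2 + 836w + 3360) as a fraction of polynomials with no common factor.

(−w^3 − 10w^2 − 110w − 1331)/(w^2 + 16w + 60)

By polynomial division,
  w^5 + 11w^4 + 64w^3 + 881w^2 − 4829w − 74536 = (−w + 6)(−w^4 − 17w^3 − 20w^2 + 836w + 3360) + (146w^3 + 1837w^2 − 6485w − 94696)
  −w^4 − 17w^3 − 20w^2 + 836w + 3360 = (−(1/146)w − 645/21316)(146w^3 + 1837w^2 − 6485w − 94696) + (−(188265/21316)w^2 − (188265/21316)w + 2635710/5329)
  146w^3 + 1837w^2 − 6485w − 94696 = (−(3112136/188265)w − 36045356/188265)(−(188265/21316)w^2 − (188265/21316)w + 2635710/5329) + (0)
Last nonzero remainder: −(188265/21316)w^2 − (188265/21316)w + 2635710/5329. Dividing through by −188265/21316 gives the monic gcd w^2 + w − 56.
Cancel w^2 + w − 56 from numerator and denominator to get the reduced form.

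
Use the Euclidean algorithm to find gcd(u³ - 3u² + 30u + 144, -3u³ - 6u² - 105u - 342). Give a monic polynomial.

u + 3

Euclidean algorithm in ℚ[u]:
  u³ - 3u² + 30u + 144 = (-1/3)(-3u³ - 6u² - 105u - 342) + (-5u² - 5u + 30)
  -3u³ - 6u² - 105u - 342 = ((3/5)u + 3/5)(-5u² - 5u + 30) + (-120u - 360)
  -5u² - 5u + 30 = ((1/24)u - 1/12)(-120u - 360) + (0)
Last nonzero remainder: -120u - 360. Dividing through by -120 gives the monic gcd u + 3.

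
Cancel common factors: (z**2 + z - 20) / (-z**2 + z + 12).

(-z - 5)/(z + 3)

By polynomial division,
  z**2 + z - 20 = (-1)(-z**2 + z + 12) + (2z - 8)
  -z**2 + z + 12 = (-(1/2)z - 3/2)(2z - 8) + (0)
Last nonzero remainder: 2z - 8. Dividing through by 2 gives the monic gcd z - 4.
Cancel z - 4 from numerator and denominator to get the reduced form.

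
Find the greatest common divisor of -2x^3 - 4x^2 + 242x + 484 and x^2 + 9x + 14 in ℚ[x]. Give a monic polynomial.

Euclidean algorithm in ℚ[x]:
  -2x^3 - 4x^2 + 242x + 484 = (-2x + 14)(x^2 + 9x + 14) + (144x + 288)
  x^2 + 9x + 14 = ((1/144)x + 7/144)(144x + 288) + (0)
Last nonzero remainder: 144x + 288. Dividing through by 144 gives the monic gcd x + 2.

x + 2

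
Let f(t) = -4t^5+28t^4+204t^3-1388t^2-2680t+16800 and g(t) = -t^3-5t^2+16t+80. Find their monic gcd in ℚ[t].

t^2+t-20

By polynomial division,
  -4t^5+28t^4+204t^3-1388t^2-2680t+16800 = (4t^2-48t+100)(-t^3-5t^2+16t+80) + (-440t^2-440t+8800)
  -t^3-5t^2+16t+80 = ((1/440)t+1/110)(-440t^2-440t+8800) + (0)
Last nonzero remainder: -440t^2-440t+8800. Dividing through by -440 gives the monic gcd t^2+t-20.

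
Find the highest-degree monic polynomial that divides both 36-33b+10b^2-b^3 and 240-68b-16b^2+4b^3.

Apply the Euclidean algorithm:
  -b^3+10b^2-33b+36 = (-1/4)(4b^3-16b^2-68b+240) + (6b^2-50b+96)
  4b^3-16b^2-68b+240 = ((2/3)b+26/9)(6b^2-50b+96) + ((112/9)b-112/3)
  6b^2-50b+96 = ((27/56)b-18/7)((112/9)b-112/3) + (0)
Last nonzero remainder: (112/9)b-112/3. Dividing through by 112/9 gives the monic gcd b-3.

-3+b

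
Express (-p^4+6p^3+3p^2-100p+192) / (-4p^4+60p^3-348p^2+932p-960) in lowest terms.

(p+4)/(4p-20)

Apply the Euclidean algorithm:
  -p^4+6p^3+3p^2-100p+192 = (1/4)(-4p^4+60p^3-348p^2+932p-960) + (-9p^3+90p^2-333p+432)
  -4p^4+60p^3-348p^2+932p-960 = ((4/9)p-20/9)(-9p^3+90p^2-333p+432) + (0)
Last nonzero remainder: -9p^3+90p^2-333p+432. Dividing through by -9 gives the monic gcd p^3-10p^2+37p-48.
Cancel p^3-10p^2+37p-48 from numerator and denominator to get the reduced form.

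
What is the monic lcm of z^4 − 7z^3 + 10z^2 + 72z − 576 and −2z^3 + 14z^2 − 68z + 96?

Repeated division with remainder:
  z^4 − 7z^3 + 10z^2 + 72z − 576 = (−(1/2)z)(−2z^3 + 14z^2 − 68z + 96) + (−24z^2 + 120z − 576)
  −2z^3 + 14z^2 − 68z + 96 = ((1/12)z − 1/6)(−24z^2 + 120z − 576) + (0)
Last nonzero remainder: −24z^2 + 120z − 576. Dividing through by −24 gives the monic gcd z^2 − 5z + 24.
Then lcm(f, g) = f·g / gcd(f, g); expanding and making the result monic gives the answer.

z^5 − 9z^4 + 24z^3 + 52z^2 − 720z + 1152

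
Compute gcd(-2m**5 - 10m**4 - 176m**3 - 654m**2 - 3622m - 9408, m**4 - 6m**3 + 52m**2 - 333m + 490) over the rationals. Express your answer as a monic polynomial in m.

By polynomial division,
  -2m**5 - 10m**4 - 176m**3 - 654m**2 - 3622m - 9408 = (-2m - 22)(m**4 - 6m**3 + 52m**2 - 333m + 490) + (-204m**3 - 176m**2 - 9968m + 1372)
  m**4 - 6m**3 + 52m**2 - 333m + 490 = (-(1/204)m + 175/5202)(-204m**3 - 176m**2 - 9968m + 1372) + ((23560/2601)m**2 + (23560/2601)m + 1154440/2601)
  -204m**3 - 176m**2 - 9968m + 1372 = (-(132651/5890)m + 18207/5890)((23560/2601)m**2 + (23560/2601)m + 1154440/2601) + (0)
Last nonzero remainder: (23560/2601)m**2 + (23560/2601)m + 1154440/2601. Dividing through by 23560/2601 gives the monic gcd m**2 + m + 49.

m**2 + m + 49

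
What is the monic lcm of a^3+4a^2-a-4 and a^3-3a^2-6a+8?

a^5+2a^4-17a^3-34a^2+16a+32

Apply the Euclidean algorithm:
  a^3+4a^2-a-4 = (a^3-3a^2-6a+8) + (7a^2+5a-12)
  a^3-3a^2-6a+8 = ((1/7)a-26/49)(7a^2+5a-12) + (-(80/49)a+80/49)
  7a^2+5a-12 = (-(343/80)a-147/20)(-(80/49)a+80/49) + (0)
Last nonzero remainder: -(80/49)a+80/49. Dividing through by -80/49 gives the monic gcd a-1.
Then lcm(f, g) = f·g / gcd(f, g); expanding and making the result monic gives the answer.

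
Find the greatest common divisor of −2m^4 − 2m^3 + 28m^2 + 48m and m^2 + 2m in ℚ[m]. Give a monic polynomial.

Apply the Euclidean algorithm:
  −2m^4 − 2m^3 + 28m^2 + 48m = (−2m^2 + 2m + 24)(m^2 + 2m) + (0)
The last nonzero remainder m^2 + 2m is already monic.

m^2 + 2m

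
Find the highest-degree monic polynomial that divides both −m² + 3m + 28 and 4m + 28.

1

Euclidean algorithm in ℚ[m]:
  −m² + 3m + 28 = (−(1/4)m + 5/2)(4m + 28) + (−42)
  4m + 28 = (−(2/21)m − 2/3)(−42) + (0)
The last nonzero remainder is the constant −42, so the polynomials are coprime and gcd = 1.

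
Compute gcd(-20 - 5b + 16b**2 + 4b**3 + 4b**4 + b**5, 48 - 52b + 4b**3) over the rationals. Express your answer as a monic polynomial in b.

Apply the Euclidean algorithm:
  b**5 + 4b**4 + 4b**3 + 16b**2 - 5b - 20 = ((1/4)b**2 + b + 17/4)(4b**3 - 52b + 48) + (56b**2 + 168b - 224)
  4b**3 - 52b + 48 = ((1/14)b - 3/14)(56b**2 + 168b - 224) + (0)
Last nonzero remainder: 56b**2 + 168b - 224. Dividing through by 56 gives the monic gcd b**2 + 3b - 4.

-4 + 3b + b**2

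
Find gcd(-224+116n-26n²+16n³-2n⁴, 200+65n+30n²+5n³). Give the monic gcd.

By polynomial division,
  -2n⁴+16n³-26n²+116n-224 = (-(2/5)n+28/5)(5n³+30n²+65n+200) + (-168n²-168n-1344)
  5n³+30n²+65n+200 = (-(5/168)n-25/168)(-168n²-168n-1344) + (0)
Last nonzero remainder: -168n²-168n-1344. Dividing through by -168 gives the monic gcd n²+n+8.

8+n+n²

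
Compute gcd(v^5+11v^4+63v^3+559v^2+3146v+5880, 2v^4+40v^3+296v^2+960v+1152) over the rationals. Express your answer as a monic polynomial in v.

v^2+10v+24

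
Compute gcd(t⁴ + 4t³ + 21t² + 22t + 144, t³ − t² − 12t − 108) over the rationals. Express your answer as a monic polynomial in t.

Apply the Euclidean algorithm:
  t⁴ + 4t³ + 21t² + 22t + 144 = (t + 5)(t³ − t² − 12t − 108) + (38t² + 190t + 684)
  t³ − t² − 12t − 108 = ((1/38)t − 3/19)(38t² + 190t + 684) + (0)
Last nonzero remainder: 38t² + 190t + 684. Dividing through by 38 gives the monic gcd t² + 5t + 18.

t² + 5t + 18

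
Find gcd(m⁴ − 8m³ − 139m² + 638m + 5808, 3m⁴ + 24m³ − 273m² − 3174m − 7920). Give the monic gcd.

m³ + 3m² − 106m − 528

By polynomial division,
  m⁴ − 8m³ − 139m² + 638m + 5808 = (1/3)(3m⁴ + 24m³ − 273m² − 3174m − 7920) + (−16m³ − 48m² + 1696m + 8448)
  3m⁴ + 24m³ − 273m² − 3174m − 7920 = (−(3/16)m − 15/16)(−16m³ − 48m² + 1696m + 8448) + (0)
Last nonzero remainder: −16m³ − 48m² + 1696m + 8448. Dividing through by −16 gives the monic gcd m³ + 3m² − 106m − 528.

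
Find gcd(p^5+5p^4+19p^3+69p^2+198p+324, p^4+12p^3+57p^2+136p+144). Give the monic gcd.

Repeated division with remainder:
  p^5+5p^4+19p^3+69p^2+198p+324 = (p−7)(p^4+12p^3+57p^2+136p+144) + (46p^3+332p^2+1006p+1332)
  p^4+12p^3+57p^2+136p+144 = ((1/46)p+55/529)(46p^3+332p^2+1006p+1332) + ((324/529)p^2+(1296/529)p+2916/529)
  46p^3+332p^2+1006p+1332 = ((12167/162)p+19573/81)((324/529)p^2+(1296/529)p+2916/529) + (0)
Last nonzero remainder: (324/529)p^2+(1296/529)p+2916/529. Dividing through by 324/529 gives the monic gcd p^2+4p+9.

p^2+4p+9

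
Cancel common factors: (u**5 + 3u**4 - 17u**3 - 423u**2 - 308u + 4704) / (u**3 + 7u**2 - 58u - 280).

(u**3 + 6u**2 + 29u - 168)/(u + 10)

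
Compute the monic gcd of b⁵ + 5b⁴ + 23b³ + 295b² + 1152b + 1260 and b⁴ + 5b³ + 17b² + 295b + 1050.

Apply the Euclidean algorithm:
  b⁵ + 5b⁴ + 23b³ + 295b² + 1152b + 1260 = (b)(b⁴ + 5b³ + 17b² + 295b + 1050) + (6b³ + 102b + 1260)
  b⁴ + 5b³ + 17b² + 295b + 1050 = ((1/6)b + 5/6)(6b³ + 102b + 1260) + (0)
Last nonzero remainder: 6b³ + 102b + 1260. Dividing through by 6 gives the monic gcd b³ + 17b + 210.

b³ + 17b + 210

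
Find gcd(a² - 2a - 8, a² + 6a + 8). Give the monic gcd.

a + 2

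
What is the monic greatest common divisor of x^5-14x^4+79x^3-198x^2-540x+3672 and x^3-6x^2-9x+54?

x^2-3x-18

Euclidean algorithm in ℚ[x]:
  x^5-14x^4+79x^3-198x^2-540x+3672 = (x^2-8x+40)(x^3-6x^2-9x+54) + (-84x^2+252x+1512)
  x^3-6x^2-9x+54 = (-(1/84)x+1/28)(-84x^2+252x+1512) + (0)
Last nonzero remainder: -84x^2+252x+1512. Dividing through by -84 gives the monic gcd x^2-3x-18.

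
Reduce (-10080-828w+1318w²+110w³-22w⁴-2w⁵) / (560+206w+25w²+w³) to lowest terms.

Euclidean algorithm in ℚ[w]:
  -2w⁵-22w⁴+110w³+1318w²-828w-10080 = (-2w²+28w-178)(w³+25w²+206w+560) + (1120w²+20160w+89600)
  w³+25w²+206w+560 = ((1/1120)w+1/160)(1120w²+20160w+89600) + (0)
Last nonzero remainder: 1120w²+20160w+89600. Dividing through by 1120 gives the monic gcd w²+18w+80.
Cancel w²+18w+80 from numerator and denominator to get the reduced form.

(-126+18w+14w²-2w³)/(7+w)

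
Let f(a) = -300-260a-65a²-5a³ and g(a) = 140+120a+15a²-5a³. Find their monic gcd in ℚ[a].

2+a

Euclidean algorithm in ℚ[a]:
  -5a³-65a²-260a-300 = (-5a³+15a²+120a+140) + (-80a²-380a-440)
  -5a³+15a²+120a+140 = ((1/16)a-31/64)(-80a²-380a-440) + (-(585/16)a-585/8)
  -80a²-380a-440 = ((256/117)a+704/117)(-(585/16)a-585/8) + (0)
Last nonzero remainder: -(585/16)a-585/8. Dividing through by -585/16 gives the monic gcd a+2.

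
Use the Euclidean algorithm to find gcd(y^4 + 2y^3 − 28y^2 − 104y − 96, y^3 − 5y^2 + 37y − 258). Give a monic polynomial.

y − 6

Euclidean algorithm in ℚ[y]:
  y^4 + 2y^3 − 28y^2 − 104y − 96 = (y + 7)(y^3 − 5y^2 + 37y − 258) + (−30y^2 − 105y + 1710)
  y^3 − 5y^2 + 37y − 258 = (−(1/30)y + 17/60)(−30y^2 − 105y + 1710) + ((495/4)y − 1485/2)
  −30y^2 − 105y + 1710 = (−(8/33)y − 76/33)((495/4)y − 1485/2) + (0)
Last nonzero remainder: (495/4)y − 1485/2. Dividing through by 495/4 gives the monic gcd y − 6.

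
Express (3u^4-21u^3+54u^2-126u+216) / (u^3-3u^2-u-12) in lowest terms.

Euclidean algorithm in ℚ[u]:
  3u^4-21u^3+54u^2-126u+216 = (3u-12)(u^3-3u^2-u-12) + (21u^2-102u+72)
  u^3-3u^2-u-12 = ((1/21)u+13/147)(21u^2-102u+72) + ((225/49)u-900/49)
  21u^2-102u+72 = ((343/75)u-98/25)((225/49)u-900/49) + (0)
Last nonzero remainder: (225/49)u-900/49. Dividing through by 225/49 gives the monic gcd u-4.
Cancel u-4 from numerator and denominator to get the reduced form.

(3u^3-9u^2+18u-54)/(u^2+u+3)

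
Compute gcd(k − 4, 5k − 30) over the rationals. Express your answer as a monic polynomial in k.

Repeated division with remainder:
  k − 4 = (1/5)(5k − 30) + (2)
  5k − 30 = ((5/2)k − 15)(2) + (0)
The last nonzero remainder is the constant 2, so the polynomials are coprime and gcd = 1.

1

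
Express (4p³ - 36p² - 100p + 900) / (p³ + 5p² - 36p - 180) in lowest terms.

(4p² - 56p + 180)/(p² - 36)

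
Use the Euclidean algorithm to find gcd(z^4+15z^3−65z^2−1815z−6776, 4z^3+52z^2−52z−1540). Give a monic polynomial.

z^2+18z+77

Euclidean algorithm in ℚ[z]:
  z^4+15z^3−65z^2−1815z−6776 = ((1/4)z+1/2)(4z^3+52z^2−52z−1540) + (−78z^2−1404z−6006)
  4z^3+52z^2−52z−1540 = (−(2/39)z+10/39)(−78z^2−1404z−6006) + (0)
Last nonzero remainder: −78z^2−1404z−6006. Dividing through by −78 gives the monic gcd z^2+18z+77.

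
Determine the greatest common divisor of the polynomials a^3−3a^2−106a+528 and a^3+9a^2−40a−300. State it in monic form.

Euclidean algorithm in ℚ[a]:
  a^3−3a^2−106a+528 = (a^3+9a^2−40a−300) + (−12a^2−66a+828)
  a^3+9a^2−40a−300 = (−(1/12)a−7/24)(−12a^2−66a+828) + ((39/4)a−117/2)
  −12a^2−66a+828 = (−(16/13)a−184/13)((39/4)a−117/2) + (0)
Last nonzero remainder: (39/4)a−117/2. Dividing through by 39/4 gives the monic gcd a−6.

a−6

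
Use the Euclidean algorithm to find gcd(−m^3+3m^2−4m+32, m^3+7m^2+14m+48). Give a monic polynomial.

m^2+m+8

Euclidean algorithm in ℚ[m]:
  −m^3+3m^2−4m+32 = (−1)(m^3+7m^2+14m+48) + (10m^2+10m+80)
  m^3+7m^2+14m+48 = ((1/10)m+3/5)(10m^2+10m+80) + (0)
Last nonzero remainder: 10m^2+10m+80. Dividing through by 10 gives the monic gcd m^2+m+8.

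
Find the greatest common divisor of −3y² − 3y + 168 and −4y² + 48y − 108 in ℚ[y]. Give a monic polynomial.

1

By polynomial division,
  −3y² − 3y + 168 = (3/4)(−4y² + 48y − 108) + (−39y + 249)
  −4y² + 48y − 108 = ((4/39)y − 292/507)(−39y + 249) + (5984/169)
  −39y + 249 = (−(6591/5984)y + 42081/5984)(5984/169) + (0)
The last nonzero remainder is the constant 5984/169, so the polynomials are coprime and gcd = 1.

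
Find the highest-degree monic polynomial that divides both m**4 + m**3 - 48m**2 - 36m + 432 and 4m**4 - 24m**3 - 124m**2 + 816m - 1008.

m**2 + 3m - 18

By polynomial division,
  m**4 + m**3 - 48m**2 - 36m + 432 = (1/4)(4m**4 - 24m**3 - 124m**2 + 816m - 1008) + (7m**3 - 17m**2 - 240m + 684)
  4m**4 - 24m**3 - 124m**2 + 816m - 1008 = ((4/7)m - 100/49)(7m**3 - 17m**2 - 240m + 684) + (-(1056/49)m**2 - (3168/49)m + 19008/49)
  7m**3 - 17m**2 - 240m + 684 = (-(343/1056)m + 931/528)(-(1056/49)m**2 - (3168/49)m + 19008/49) + (0)
Last nonzero remainder: -(1056/49)m**2 - (3168/49)m + 19008/49. Dividing through by -1056/49 gives the monic gcd m**2 + 3m - 18.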